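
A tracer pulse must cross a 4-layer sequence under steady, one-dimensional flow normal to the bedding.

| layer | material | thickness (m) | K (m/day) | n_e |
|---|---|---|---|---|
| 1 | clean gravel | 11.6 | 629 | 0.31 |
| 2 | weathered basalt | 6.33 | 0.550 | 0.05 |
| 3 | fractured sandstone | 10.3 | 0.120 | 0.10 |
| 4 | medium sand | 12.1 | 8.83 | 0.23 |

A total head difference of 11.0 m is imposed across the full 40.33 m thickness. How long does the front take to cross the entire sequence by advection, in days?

With flow normal to the layers, continuity requires the same specific discharge q through every layer.
Σ(b_i/K_i) = 11.6/629 + 6.33/0.550 + 10.3/0.120 + 12.1/8.83 = 98.73 d.
q = Δh / Σ(b_i/K_i) = 11.0 / 98.73 = 0.1114 m/day.
In each layer the seepage velocity is v_i = q/n_i, so the layer transit time is t_i = b_i·n_i / q:
  layer 1 (clean gravel): t_1 = 11.6 × 0.31 / 0.1114 = 32.28 d
  layer 2 (weathered basalt): t_2 = 6.33 × 0.05 / 0.1114 = 2.841 d
  layer 3 (fractured sandstone): t_3 = 10.3 × 0.10 / 0.1114 = 9.245 d
  layer 4 (medium sand): t_4 = 12.1 × 0.23 / 0.1114 = 24.98 d
Total t = Σ t_i = 69.34 days.

69.3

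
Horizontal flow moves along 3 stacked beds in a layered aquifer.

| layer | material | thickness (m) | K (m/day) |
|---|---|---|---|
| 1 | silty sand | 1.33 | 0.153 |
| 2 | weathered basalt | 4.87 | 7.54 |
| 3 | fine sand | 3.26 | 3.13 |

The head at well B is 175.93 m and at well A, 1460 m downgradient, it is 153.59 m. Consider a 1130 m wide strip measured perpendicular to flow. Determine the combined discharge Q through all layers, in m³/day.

815

Flow is parallel to layering, so each bed carries its own Darcy discharge and the transmissivities add.
Σ(K_i·b_i) = 0.153×1.33 + 7.54×4.87 + 3.13×3.26 = 47.13 m²/day.
Hydraulic gradient i = (175.93 − 153.59) / 1460 = 22.34 / 1460 = 0.01530.
Q = Σ(K_i·b_i) · W · i = 47.13 × 1130 × 0.01530 = 814.9 m³/day.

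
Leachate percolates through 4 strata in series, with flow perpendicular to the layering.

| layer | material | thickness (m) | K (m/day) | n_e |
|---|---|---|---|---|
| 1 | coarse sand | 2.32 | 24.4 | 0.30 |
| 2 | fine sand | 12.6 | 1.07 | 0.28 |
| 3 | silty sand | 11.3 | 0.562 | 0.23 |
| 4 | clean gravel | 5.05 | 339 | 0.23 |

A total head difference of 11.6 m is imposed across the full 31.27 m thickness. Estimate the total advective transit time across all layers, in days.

With flow normal to the layers, continuity requires the same specific discharge q through every layer.
Σ(b_i/K_i) = 2.32/24.4 + 12.6/1.07 + 11.3/0.562 + 5.05/339 = 31.99 d.
q = Δh / Σ(b_i/K_i) = 11.6 / 31.99 = 0.3626 m/day.
In each layer the seepage velocity is v_i = q/n_i, so the layer transit time is t_i = b_i·n_i / q:
  layer 1 (coarse sand): t_1 = 2.32 × 0.30 / 0.3626 = 1.920 d
  layer 2 (fine sand): t_2 = 12.6 × 0.28 / 0.3626 = 9.730 d
  layer 3 (silty sand): t_3 = 11.3 × 0.23 / 0.3626 = 7.168 d
  layer 4 (clean gravel): t_4 = 5.05 × 0.23 / 0.3626 = 3.203 d
Total t = Σ t_i = 22.02 days.

22.0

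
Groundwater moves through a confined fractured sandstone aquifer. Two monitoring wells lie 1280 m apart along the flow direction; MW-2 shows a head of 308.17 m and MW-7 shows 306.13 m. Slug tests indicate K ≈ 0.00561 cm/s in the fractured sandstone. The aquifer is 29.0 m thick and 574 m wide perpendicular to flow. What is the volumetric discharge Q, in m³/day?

129

Convert K: 0.00561 cm/s × 864 = 4.847 m/day.
Cross-sectional area A = 574 × 29.0 = 16646 m².
Hydraulic gradient i = (308.17 − 306.13) / 1280 = 2.04 / 1280 = 0.001594.
Darcy's law: Q = K · A · i = 4.847 × 16646 × 0.001594 = 128.6 m³/day.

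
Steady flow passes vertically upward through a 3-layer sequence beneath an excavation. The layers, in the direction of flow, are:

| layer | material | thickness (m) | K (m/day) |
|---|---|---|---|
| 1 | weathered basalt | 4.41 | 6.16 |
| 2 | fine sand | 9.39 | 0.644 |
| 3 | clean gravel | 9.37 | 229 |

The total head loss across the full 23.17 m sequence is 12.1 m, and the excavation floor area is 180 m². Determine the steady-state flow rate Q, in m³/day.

Flow is perpendicular to layering, so the layers act in series and the equivalent K is the thickness-weighted harmonic mean.
Total thickness L = 4.41 + 9.39 + 9.37 = 23.17 m.
Σ(b_i/K_i) = 4.41/6.16 + 9.39/0.644 + 9.37/229 = 15.34 d.
K_eq = L / Σ(b_i/K_i) = 23.17 / 15.34 = 1.511 m/day.
Q = K_eq · A · (Δh/L) = 1.511 × 180 × (12.1/23.17) = 142.0 m³/day.

142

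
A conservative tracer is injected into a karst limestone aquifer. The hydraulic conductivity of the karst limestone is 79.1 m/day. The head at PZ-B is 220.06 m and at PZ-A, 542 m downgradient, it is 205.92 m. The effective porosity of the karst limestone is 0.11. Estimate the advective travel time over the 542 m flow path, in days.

28.9

Hydraulic gradient i = (220.06 − 205.92) / 542 = 14.14 / 542 = 0.02609.
Darcy flux q = K · i = 79.10 × 0.02609 = 2.064 m/day.
Seepage velocity v = q / n_e = 2.064 / 0.11 = 18.76 m/day.
Travel time t = L / v = 542 / 18.76 = 28.89 days.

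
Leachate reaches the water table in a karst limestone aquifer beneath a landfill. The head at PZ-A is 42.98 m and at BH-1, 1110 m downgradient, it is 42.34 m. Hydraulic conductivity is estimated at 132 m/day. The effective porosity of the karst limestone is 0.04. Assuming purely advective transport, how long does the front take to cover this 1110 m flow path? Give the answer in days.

583

Hydraulic gradient i = (42.98 − 42.34) / 1110 = 0.64 / 1110 = 0.0005766.
Darcy flux q = K · i = 132.0 × 0.0005766 = 0.07611 m/day.
Seepage velocity v = q / n_e = 0.07611 / 0.04 = 1.903 m/day.
Travel time t = L / v = 1110 / 1.903 = 583.4 days.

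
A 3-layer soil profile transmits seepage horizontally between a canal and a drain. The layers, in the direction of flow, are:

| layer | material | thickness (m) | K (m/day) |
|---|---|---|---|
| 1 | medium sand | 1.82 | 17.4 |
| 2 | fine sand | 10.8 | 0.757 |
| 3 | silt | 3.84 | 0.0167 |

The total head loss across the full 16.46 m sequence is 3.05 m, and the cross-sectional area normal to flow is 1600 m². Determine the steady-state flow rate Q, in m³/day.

Flow is perpendicular to layering, so the layers act in series and the equivalent K is the thickness-weighted harmonic mean.
Total thickness L = 1.82 + 10.8 + 3.84 = 16.46 m.
Σ(b_i/K_i) = 1.82/17.4 + 10.8/0.757 + 3.84/0.0167 = 244.3 d.
K_eq = L / Σ(b_i/K_i) = 16.46 / 244.3 = 0.06737 m/day.
Q = K_eq · A · (Δh/L) = 0.06737 × 1600 × (3.05/16.46) = 19.97 m³/day.

20.0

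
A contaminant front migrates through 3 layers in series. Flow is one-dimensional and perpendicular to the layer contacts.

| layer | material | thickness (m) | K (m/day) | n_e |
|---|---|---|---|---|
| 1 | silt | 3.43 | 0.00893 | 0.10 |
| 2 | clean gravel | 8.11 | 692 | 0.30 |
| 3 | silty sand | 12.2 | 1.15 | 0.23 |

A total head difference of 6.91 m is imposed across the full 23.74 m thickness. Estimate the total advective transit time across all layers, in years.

With flow normal to the layers, continuity requires the same specific discharge q through every layer.
Σ(b_i/K_i) = 3.43/0.00893 + 8.11/692 + 12.2/1.15 = 394.7 d.
q = Δh / Σ(b_i/K_i) = 6.91 / 394.7 = 0.01751 m/day.
In each layer the seepage velocity is v_i = q/n_i, so the layer transit time is t_i = b_i·n_i / q:
  layer 1 (silt): t_1 = 3.43 × 0.10 / 0.01751 = 19.59 d
  layer 2 (clean gravel): t_2 = 8.11 × 0.30 / 0.01751 = 139.0 d
  layer 3 (silty sand): t_3 = 12.2 × 0.23 / 0.01751 = 160.3 d
Total t = Σ t_i = 318.9 days = 0.8730 years.

0.873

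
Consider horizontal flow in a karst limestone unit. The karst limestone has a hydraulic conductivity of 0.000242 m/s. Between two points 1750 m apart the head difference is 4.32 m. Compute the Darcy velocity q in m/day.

Convert K: 0.000242 m/s × 86400 = 20.91 m/day.
Hydraulic gradient i = Δh / L = 4.32 / 1750 = 0.002469.
Specific discharge q = K · i = 20.91 × 0.002469 = 0.05161 m/day.

0.0516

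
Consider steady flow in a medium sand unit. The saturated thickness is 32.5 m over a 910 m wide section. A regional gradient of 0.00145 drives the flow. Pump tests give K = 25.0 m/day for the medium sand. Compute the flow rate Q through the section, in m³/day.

Cross-sectional area A = 910 × 32.5 = 29575 m².
Hydraulic gradient i = 0.00145.
Darcy's law: Q = K · A · i = 25.00 × 29575 × 0.001450 = 1072 m³/day.

1070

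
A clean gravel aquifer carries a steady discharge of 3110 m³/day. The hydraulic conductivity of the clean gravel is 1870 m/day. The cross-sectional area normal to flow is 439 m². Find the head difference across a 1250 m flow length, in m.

From Q = K·A·i, i = Q / (K·A) = 3110 / (1870 × 439.0) = 0.003788.
Head loss Δh = i · L = 0.003788 × 1250 = 4.735 m.

4.74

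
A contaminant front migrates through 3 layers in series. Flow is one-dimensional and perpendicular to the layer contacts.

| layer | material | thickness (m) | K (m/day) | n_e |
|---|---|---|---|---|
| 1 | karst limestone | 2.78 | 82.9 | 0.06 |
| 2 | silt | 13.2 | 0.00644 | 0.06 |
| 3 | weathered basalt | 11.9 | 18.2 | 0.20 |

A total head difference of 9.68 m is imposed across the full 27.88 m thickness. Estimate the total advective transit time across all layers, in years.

1.94

With flow normal to the layers, continuity requires the same specific discharge q through every layer.
Σ(b_i/K_i) = 2.78/82.9 + 13.2/0.00644 + 11.9/18.2 = 2050 d.
q = Δh / Σ(b_i/K_i) = 9.68 / 2050 = 0.004721 m/day.
In each layer the seepage velocity is v_i = q/n_i, so the layer transit time is t_i = b_i·n_i / q:
  layer 1 (karst limestone): t_1 = 2.78 × 0.06 / 0.004721 = 35.33 d
  layer 2 (silt): t_2 = 13.2 × 0.06 / 0.004721 = 167.8 d
  layer 3 (weathered basalt): t_3 = 11.9 × 0.20 / 0.004721 = 504.1 d
Total t = Σ t_i = 707.2 days = 1.936 years.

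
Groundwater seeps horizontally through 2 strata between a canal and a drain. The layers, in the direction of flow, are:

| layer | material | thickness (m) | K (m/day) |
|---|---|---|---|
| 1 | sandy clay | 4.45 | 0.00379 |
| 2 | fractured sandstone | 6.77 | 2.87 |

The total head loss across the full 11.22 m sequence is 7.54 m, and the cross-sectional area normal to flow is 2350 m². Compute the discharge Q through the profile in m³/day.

Flow is perpendicular to layering, so the layers act in series and the equivalent K is the thickness-weighted harmonic mean.
Total thickness L = 4.45 + 6.77 = 11.22 m.
Σ(b_i/K_i) = 4.45/0.00379 + 6.77/2.87 = 1177 d.
K_eq = L / Σ(b_i/K_i) = 11.22 / 1177 = 0.009537 m/day.
Q = K_eq · A · (Δh/L) = 0.009537 × 2350 × (7.54/11.22) = 15.06 m³/day.

15.1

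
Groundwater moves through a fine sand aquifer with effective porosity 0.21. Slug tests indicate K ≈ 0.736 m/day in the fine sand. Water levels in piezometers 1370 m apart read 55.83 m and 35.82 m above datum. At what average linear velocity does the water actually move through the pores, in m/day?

Hydraulic gradient i = (55.83 − 35.82) / 1370 = 20.01 / 1370 = 0.01461.
Darcy flux q = K · i = 0.7360 × 0.01461 = 0.01075 m/day.
Seepage velocity v = q / n_e = 0.01075 / 0.21 = 0.05119 m/day.

0.0512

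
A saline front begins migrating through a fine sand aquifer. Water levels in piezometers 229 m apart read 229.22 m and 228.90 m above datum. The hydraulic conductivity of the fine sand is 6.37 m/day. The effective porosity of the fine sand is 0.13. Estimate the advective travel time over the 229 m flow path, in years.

9.16

Hydraulic gradient i = (229.22 − 228.90) / 229 = 0.32 / 229 = 0.001397.
Darcy flux q = K · i = 6.370 × 0.001397 = 0.008901 m/day.
Seepage velocity v = q / n_e = 0.008901 / 0.13 = 0.06847 m/day.
Travel time t = L / v = 229 / 0.06847 = 3344 days = 9.157 years.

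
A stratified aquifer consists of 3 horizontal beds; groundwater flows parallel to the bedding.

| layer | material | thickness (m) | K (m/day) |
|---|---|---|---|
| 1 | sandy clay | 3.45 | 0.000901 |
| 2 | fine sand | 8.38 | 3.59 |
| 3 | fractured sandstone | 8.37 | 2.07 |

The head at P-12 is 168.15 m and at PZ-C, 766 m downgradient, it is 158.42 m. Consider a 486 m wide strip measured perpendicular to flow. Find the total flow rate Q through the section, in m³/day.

293

Flow is parallel to layering, so each bed carries its own Darcy discharge and the transmissivities add.
Σ(K_i·b_i) = 0.000901×3.45 + 3.59×8.38 + 2.07×8.37 = 47.41 m²/day.
Hydraulic gradient i = (168.15 − 158.42) / 766 = 9.73 / 766 = 0.01270.
Q = Σ(K_i·b_i) · W · i = 47.41 × 486 × 0.01270 = 292.7 m³/day.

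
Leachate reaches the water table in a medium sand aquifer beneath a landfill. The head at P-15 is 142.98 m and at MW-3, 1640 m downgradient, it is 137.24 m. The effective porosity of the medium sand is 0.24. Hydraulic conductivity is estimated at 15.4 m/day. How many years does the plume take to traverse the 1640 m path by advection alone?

20.0

Hydraulic gradient i = (142.98 − 137.24) / 1640 = 5.74 / 1640 = 0.003500.
Darcy flux q = K · i = 15.40 × 0.003500 = 0.05390 m/day.
Seepage velocity v = q / n_e = 0.05390 / 0.24 = 0.2246 m/day.
Travel time t = L / v = 1640 / 0.2246 = 7302 days = 19.99 years.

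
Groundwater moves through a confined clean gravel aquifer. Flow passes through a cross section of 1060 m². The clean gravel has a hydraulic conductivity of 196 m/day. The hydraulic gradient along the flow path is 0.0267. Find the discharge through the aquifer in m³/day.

5550

Hydraulic gradient i = 0.0267.
Darcy's law: Q = K · A · i = 196.0 × 1060 × 0.02670 = 5547 m³/day.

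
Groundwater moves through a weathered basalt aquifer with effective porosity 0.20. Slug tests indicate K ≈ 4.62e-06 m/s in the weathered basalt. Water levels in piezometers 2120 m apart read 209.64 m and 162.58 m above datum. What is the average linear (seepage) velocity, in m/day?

0.0443

Convert K: 4.62e-06 m/s × 86400 = 0.3992 m/day.
Hydraulic gradient i = (209.64 − 162.58) / 2120 = 47.06 / 2120 = 0.02220.
Darcy flux q = K · i = 0.3992 × 0.02220 = 0.008861 m/day.
Seepage velocity v = q / n_e = 0.008861 / 0.20 = 0.04430 m/day.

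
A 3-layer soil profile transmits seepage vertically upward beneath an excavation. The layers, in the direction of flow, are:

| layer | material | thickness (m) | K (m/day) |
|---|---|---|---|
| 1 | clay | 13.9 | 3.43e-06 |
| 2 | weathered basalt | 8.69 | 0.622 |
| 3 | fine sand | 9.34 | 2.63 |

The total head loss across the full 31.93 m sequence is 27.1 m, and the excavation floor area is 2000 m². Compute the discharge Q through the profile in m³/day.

Flow is perpendicular to layering, so the layers act in series and the equivalent K is the thickness-weighted harmonic mean.
Total thickness L = 13.9 + 8.69 + 9.34 = 31.93 m.
Σ(b_i/K_i) = 13.9/3.43e-06 + 8.69/0.622 + 9.34/2.63 = 4.052e+06 d.
K_eq = L / Σ(b_i/K_i) = 31.93 / 4.052e+06 = 7.879e-06 m/day.
Q = K_eq · A · (Δh/L) = 7.879e-06 × 2000 × (27.1/31.93) = 0.01337 m³/day.

0.0134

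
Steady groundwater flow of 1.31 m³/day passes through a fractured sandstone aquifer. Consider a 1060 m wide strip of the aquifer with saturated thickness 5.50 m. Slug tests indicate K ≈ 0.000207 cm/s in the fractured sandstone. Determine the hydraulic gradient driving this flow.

Convert K: 0.000207 cm/s × 864 = 0.1788 m/day.
Cross-sectional area A = 1060 × 5.50 = 5830 m².
From Q = K·A·i, i = Q / (K·A) = 1.31 / (0.1788 × 5830) = 0.001256.

0.00126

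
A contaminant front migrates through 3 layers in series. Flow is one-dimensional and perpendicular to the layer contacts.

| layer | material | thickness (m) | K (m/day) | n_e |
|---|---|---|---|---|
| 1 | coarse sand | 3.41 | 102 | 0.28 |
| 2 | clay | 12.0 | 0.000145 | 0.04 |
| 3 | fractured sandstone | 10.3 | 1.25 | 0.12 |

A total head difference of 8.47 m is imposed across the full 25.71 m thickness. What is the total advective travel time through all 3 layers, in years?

71.5

With flow normal to the layers, continuity requires the same specific discharge q through every layer.
Σ(b_i/K_i) = 3.41/102 + 12.0/0.000145 + 10.3/1.25 = 82767 d.
q = Δh / Σ(b_i/K_i) = 8.47 / 82767 = 0.0001023 m/day.
In each layer the seepage velocity is v_i = q/n_i, so the layer transit time is t_i = b_i·n_i / q:
  layer 1 (coarse sand): t_1 = 3.41 × 0.28 / 0.0001023 = 9330 d
  layer 2 (clay): t_2 = 12.0 × 0.04 / 0.0001023 = 4690 d
  layer 3 (fractured sandstone): t_3 = 10.3 × 0.12 / 0.0001023 = 12078 d
Total t = Σ t_i = 26098 days = 71.45 years.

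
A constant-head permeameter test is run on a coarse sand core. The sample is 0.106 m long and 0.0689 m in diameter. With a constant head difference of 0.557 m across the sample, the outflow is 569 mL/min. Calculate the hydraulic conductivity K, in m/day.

Cross-sectional area A = π·(d/2)² = π × (0.0689/2)² = 0.003728 m².
Convert discharge: 569 mL/min = 9.483e-06 m³/s.
Darcy's law rearranged: K = Q·L / (A·Δh) = 9.483e-06 × 0.106 / (0.003728 × 0.557) = 0.0004840 m/s = 41.82 m/day.

41.8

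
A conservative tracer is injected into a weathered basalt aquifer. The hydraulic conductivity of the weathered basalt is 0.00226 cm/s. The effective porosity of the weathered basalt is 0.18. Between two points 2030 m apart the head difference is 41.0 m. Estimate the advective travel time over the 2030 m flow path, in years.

25.4

Convert K: 0.00226 cm/s × 864 = 1.953 m/day.
Hydraulic gradient i = Δh / L = 41.0 / 2030 = 0.02020.
Darcy flux q = K · i = 1.953 × 0.02020 = 0.03944 m/day.
Seepage velocity v = q / n_e = 0.03944 / 0.18 = 0.2191 m/day.
Travel time t = L / v = 2030 / 0.2191 = 9265 days = 25.37 years.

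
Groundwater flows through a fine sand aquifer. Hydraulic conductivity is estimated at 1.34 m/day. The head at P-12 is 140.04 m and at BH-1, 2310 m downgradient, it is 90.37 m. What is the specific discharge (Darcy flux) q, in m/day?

Hydraulic gradient i = (140.04 − 90.37) / 2310 = 49.67 / 2310 = 0.02150.
Specific discharge q = K · i = 1.340 × 0.02150 = 0.02881 m/day.

0.0288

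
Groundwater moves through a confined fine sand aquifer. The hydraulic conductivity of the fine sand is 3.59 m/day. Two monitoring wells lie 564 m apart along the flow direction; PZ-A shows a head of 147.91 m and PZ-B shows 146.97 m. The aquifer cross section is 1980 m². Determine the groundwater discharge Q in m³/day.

11.8

Hydraulic gradient i = (147.91 − 146.97) / 564 = 0.94 / 564 = 0.001667.
Darcy's law: Q = K · A · i = 3.590 × 1980 × 0.001667 = 11.85 m³/day.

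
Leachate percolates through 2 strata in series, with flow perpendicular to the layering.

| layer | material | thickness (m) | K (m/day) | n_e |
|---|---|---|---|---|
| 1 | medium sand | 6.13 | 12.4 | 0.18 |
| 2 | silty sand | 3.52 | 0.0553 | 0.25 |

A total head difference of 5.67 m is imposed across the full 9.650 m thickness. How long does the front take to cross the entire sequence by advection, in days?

22.4

With flow normal to the layers, continuity requires the same specific discharge q through every layer.
Σ(b_i/K_i) = 6.13/12.4 + 3.52/0.0553 = 64.15 d.
q = Δh / Σ(b_i/K_i) = 5.67 / 64.15 = 0.08839 m/day.
In each layer the seepage velocity is v_i = q/n_i, so the layer transit time is t_i = b_i·n_i / q:
  layer 1 (medium sand): t_1 = 6.13 × 0.18 / 0.08839 = 12.48 d
  layer 2 (silty sand): t_2 = 3.52 × 0.25 / 0.08839 = 9.956 d
Total t = Σ t_i = 22.44 days.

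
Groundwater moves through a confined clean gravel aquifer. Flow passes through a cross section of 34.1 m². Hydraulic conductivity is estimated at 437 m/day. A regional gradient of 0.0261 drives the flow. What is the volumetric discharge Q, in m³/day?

389

Hydraulic gradient i = 0.0261.
Darcy's law: Q = K · A · i = 437.0 × 34.10 × 0.02610 = 388.9 m³/day.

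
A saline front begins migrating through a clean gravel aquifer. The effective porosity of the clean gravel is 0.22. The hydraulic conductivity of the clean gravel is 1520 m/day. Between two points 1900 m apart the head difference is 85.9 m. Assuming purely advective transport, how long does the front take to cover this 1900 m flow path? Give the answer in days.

6.08

Hydraulic gradient i = Δh / L = 85.9 / 1900 = 0.04521.
Darcy flux q = K · i = 1520 × 0.04521 = 68.72 m/day.
Seepage velocity v = q / n_e = 68.72 / 0.22 = 312.4 m/day.
Travel time t = L / v = 1900 / 312.4 = 6.083 days.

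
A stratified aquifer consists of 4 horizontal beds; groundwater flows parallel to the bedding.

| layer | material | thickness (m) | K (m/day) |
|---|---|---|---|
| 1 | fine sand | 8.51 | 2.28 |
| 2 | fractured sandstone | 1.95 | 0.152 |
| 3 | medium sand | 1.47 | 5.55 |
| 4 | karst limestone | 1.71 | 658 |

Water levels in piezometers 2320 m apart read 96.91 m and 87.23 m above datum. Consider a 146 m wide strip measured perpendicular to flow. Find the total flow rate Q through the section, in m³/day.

Flow is parallel to layering, so each bed carries its own Darcy discharge and the transmissivities add.
Σ(K_i·b_i) = 2.28×8.51 + 0.152×1.95 + 5.55×1.47 + 658×1.71 = 1153 m²/day.
Hydraulic gradient i = (96.91 − 87.23) / 2320 = 9.68 / 2320 = 0.004172.
Q = Σ(K_i·b_i) · W · i = 1153 × 146 × 0.004172 = 702.4 m³/day.

702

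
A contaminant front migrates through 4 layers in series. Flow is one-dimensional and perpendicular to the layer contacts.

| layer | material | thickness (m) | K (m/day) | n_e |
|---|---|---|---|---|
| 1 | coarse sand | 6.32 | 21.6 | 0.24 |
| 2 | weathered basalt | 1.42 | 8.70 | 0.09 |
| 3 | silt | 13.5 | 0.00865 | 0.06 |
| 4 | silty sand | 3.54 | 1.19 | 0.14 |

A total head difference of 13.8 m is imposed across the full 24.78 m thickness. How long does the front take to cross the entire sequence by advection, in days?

334

With flow normal to the layers, continuity requires the same specific discharge q through every layer.
Σ(b_i/K_i) = 6.32/21.6 + 1.42/8.70 + 13.5/0.00865 + 3.54/1.19 = 1564 d.
q = Δh / Σ(b_i/K_i) = 13.8 / 1564 = 0.008823 m/day.
In each layer the seepage velocity is v_i = q/n_i, so the layer transit time is t_i = b_i·n_i / q:
  layer 1 (coarse sand): t_1 = 6.32 × 0.24 / 0.008823 = 171.9 d
  layer 2 (weathered basalt): t_2 = 1.42 × 0.09 / 0.008823 = 14.49 d
  layer 3 (silt): t_3 = 13.5 × 0.06 / 0.008823 = 91.81 d
  layer 4 (silty sand): t_4 = 3.54 × 0.14 / 0.008823 = 56.17 d
Total t = Σ t_i = 334.4 days.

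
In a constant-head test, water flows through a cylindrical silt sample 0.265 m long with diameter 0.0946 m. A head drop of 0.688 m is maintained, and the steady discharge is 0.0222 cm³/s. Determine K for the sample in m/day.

0.105

Cross-sectional area A = π·(d/2)² = π × (0.0946/2)² = 0.007029 m².
Convert discharge: 0.0222 cm³/s = 2.220e-08 m³/s.
Darcy's law rearranged: K = Q·L / (A·Δh) = 2.220e-08 × 0.265 / (0.007029 × 0.688) = 1.217e-06 m/s = 0.1051 m/day.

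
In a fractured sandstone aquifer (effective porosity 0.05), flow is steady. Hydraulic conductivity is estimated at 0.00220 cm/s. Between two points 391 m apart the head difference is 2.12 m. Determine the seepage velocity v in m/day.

0.206

Convert K: 0.00220 cm/s × 864 = 1.901 m/day.
Hydraulic gradient i = Δh / L = 2.12 / 391 = 0.005422.
Darcy flux q = K · i = 1.901 × 0.005422 = 0.01031 m/day.
Seepage velocity v = q / n_e = 0.01031 / 0.05 = 0.2061 m/day.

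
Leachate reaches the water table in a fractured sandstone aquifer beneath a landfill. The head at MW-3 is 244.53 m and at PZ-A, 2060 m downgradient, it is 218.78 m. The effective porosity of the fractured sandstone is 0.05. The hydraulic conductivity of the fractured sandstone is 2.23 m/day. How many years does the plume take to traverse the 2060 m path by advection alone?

Hydraulic gradient i = (244.53 − 218.78) / 2060 = 25.75 / 2060 = 0.01250.
Darcy flux q = K · i = 2.230 × 0.01250 = 0.02788 m/day.
Seepage velocity v = q / n_e = 0.02788 / 0.05 = 0.5575 m/day.
Travel time t = L / v = 2060 / 0.5575 = 3695 days = 10.12 years.

10.1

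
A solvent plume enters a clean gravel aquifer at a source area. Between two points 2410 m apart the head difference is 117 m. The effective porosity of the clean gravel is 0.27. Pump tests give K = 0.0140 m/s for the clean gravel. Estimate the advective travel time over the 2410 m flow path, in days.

Convert K: 0.0140 m/s × 86400 = 1210 m/day.
Hydraulic gradient i = Δh / L = 117 / 2410 = 0.04855.
Darcy flux q = K · i = 1210 × 0.04855 = 58.72 m/day.
Seepage velocity v = q / n_e = 58.72 / 0.27 = 217.5 m/day.
Travel time t = L / v = 2410 / 217.5 = 11.08 days.

11.1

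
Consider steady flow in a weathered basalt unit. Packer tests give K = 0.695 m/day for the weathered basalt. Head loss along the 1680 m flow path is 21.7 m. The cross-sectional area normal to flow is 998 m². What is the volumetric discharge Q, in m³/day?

8.96

Hydraulic gradient i = Δh / L = 21.7 / 1680 = 0.01292.
Darcy's law: Q = K · A · i = 0.6950 × 998.0 × 0.01292 = 8.959 m³/day.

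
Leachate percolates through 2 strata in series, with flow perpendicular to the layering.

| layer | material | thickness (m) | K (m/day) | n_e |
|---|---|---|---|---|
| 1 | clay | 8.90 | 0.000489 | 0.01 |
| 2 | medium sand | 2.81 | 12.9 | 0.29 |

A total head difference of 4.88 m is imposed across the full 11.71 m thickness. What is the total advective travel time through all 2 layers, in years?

With flow normal to the layers, continuity requires the same specific discharge q through every layer.
Σ(b_i/K_i) = 8.90/0.000489 + 2.81/12.9 = 18201 d.
q = Δh / Σ(b_i/K_i) = 4.88 / 18201 = 0.0002681 m/day.
In each layer the seepage velocity is v_i = q/n_i, so the layer transit time is t_i = b_i·n_i / q:
  layer 1 (clay): t_1 = 8.90 × 0.01 / 0.0002681 = 331.9 d
  layer 2 (medium sand): t_2 = 2.81 × 0.29 / 0.0002681 = 3039 d
Total t = Σ t_i = 3371 days = 9.230 years.

9.23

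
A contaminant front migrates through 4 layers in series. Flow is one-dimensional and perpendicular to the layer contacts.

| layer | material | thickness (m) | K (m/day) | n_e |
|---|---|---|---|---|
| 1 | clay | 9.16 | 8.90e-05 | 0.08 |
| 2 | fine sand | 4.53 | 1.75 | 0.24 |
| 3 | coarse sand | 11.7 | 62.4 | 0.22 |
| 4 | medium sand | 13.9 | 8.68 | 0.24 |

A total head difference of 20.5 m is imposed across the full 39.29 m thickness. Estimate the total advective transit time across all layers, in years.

106

With flow normal to the layers, continuity requires the same specific discharge q through every layer.
Σ(b_i/K_i) = 9.16/8.90e-05 + 4.53/1.75 + 11.7/62.4 + 13.9/8.68 = 1.029e+05 d.
q = Δh / Σ(b_i/K_i) = 20.5 / 1.029e+05 = 0.0001992 m/day.
In each layer the seepage velocity is v_i = q/n_i, so the layer transit time is t_i = b_i·n_i / q:
  layer 1 (clay): t_1 = 9.16 × 0.08 / 0.0001992 = 3679 d
  layer 2 (fine sand): t_2 = 4.53 × 0.24 / 0.0001992 = 5459 d
  layer 3 (coarse sand): t_3 = 11.7 × 0.22 / 0.0001992 = 12923 d
  layer 4 (medium sand): t_4 = 13.9 × 0.24 / 0.0001992 = 16749 d
Total t = Σ t_i = 38811 days = 106.3 years.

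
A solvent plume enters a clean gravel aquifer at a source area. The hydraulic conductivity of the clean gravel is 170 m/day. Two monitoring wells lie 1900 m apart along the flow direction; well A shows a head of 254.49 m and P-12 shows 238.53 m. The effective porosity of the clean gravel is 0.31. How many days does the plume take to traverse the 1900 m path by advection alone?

412

Hydraulic gradient i = (254.49 − 238.53) / 1900 = 15.96 / 1900 = 0.008400.
Darcy flux q = K · i = 170.0 × 0.008400 = 1.428 m/day.
Seepage velocity v = q / n_e = 1.428 / 0.31 = 4.606 m/day.
Travel time t = L / v = 1900 / 4.606 = 412.5 days.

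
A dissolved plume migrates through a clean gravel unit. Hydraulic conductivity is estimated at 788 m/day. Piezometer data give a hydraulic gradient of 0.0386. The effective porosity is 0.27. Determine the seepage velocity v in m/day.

113

Hydraulic gradient i = 0.0386.
Darcy flux q = K · i = 788.0 × 0.03860 = 30.42 m/day.
Seepage velocity v = q / n_e = 30.42 / 0.27 = 112.7 m/day.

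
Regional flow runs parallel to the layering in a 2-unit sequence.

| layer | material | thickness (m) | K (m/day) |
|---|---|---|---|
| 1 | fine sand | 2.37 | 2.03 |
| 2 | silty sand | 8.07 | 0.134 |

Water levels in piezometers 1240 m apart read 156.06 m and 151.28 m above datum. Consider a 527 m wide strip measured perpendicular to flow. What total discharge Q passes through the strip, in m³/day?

12.0

Flow is parallel to layering, so each bed carries its own Darcy discharge and the transmissivities add.
Σ(K_i·b_i) = 2.03×2.37 + 0.134×8.07 = 5.892 m²/day.
Hydraulic gradient i = (156.06 − 151.28) / 1240 = 4.78 / 1240 = 0.003855.
Q = Σ(K_i·b_i) · W · i = 5.892 × 527 × 0.003855 = 11.97 m³/day.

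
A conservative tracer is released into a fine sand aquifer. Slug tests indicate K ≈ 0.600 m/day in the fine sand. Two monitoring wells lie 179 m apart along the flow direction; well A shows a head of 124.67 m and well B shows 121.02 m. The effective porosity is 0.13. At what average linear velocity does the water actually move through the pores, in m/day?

0.0941

Hydraulic gradient i = (124.67 − 121.02) / 179 = 3.65 / 179 = 0.02039.
Darcy flux q = K · i = 0.6000 × 0.02039 = 0.01223 m/day.
Seepage velocity v = q / n_e = 0.01223 / 0.13 = 0.09411 m/day.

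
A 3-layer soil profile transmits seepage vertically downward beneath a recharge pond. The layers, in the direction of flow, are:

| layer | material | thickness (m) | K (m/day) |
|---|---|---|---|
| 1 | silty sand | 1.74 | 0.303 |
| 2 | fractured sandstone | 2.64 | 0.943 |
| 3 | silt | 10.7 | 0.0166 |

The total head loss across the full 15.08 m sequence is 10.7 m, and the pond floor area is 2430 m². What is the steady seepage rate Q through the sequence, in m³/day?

Flow is perpendicular to layering, so the layers act in series and the equivalent K is the thickness-weighted harmonic mean.
Total thickness L = 1.74 + 2.64 + 10.7 = 15.08 m.
Σ(b_i/K_i) = 1.74/0.303 + 2.64/0.943 + 10.7/0.0166 = 653.1 d.
K_eq = L / Σ(b_i/K_i) = 15.08 / 653.1 = 0.02309 m/day.
Q = K_eq · A · (Δh/L) = 0.02309 × 2430 × (10.7/15.08) = 39.81 m³/day.

39.8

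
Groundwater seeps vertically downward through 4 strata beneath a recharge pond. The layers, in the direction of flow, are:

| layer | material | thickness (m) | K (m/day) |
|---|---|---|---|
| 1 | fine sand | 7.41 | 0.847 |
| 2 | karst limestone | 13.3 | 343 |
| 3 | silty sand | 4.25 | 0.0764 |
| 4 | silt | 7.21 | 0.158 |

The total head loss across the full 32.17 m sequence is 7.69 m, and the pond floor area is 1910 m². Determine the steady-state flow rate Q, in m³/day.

133

Flow is perpendicular to layering, so the layers act in series and the equivalent K is the thickness-weighted harmonic mean.
Total thickness L = 7.41 + 13.3 + 4.25 + 7.21 = 32.17 m.
Σ(b_i/K_i) = 7.41/0.847 + 13.3/343 + 4.25/0.0764 + 7.21/0.158 = 110.0 d.
K_eq = L / Σ(b_i/K_i) = 32.17 / 110.0 = 0.2923 m/day.
Q = K_eq · A · (Δh/L) = 0.2923 × 1910 × (7.69/32.17) = 133.5 m³/day.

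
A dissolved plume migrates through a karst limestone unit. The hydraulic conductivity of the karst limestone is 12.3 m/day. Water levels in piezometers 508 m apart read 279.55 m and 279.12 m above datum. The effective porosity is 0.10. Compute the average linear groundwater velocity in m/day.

Hydraulic gradient i = (279.55 − 279.12) / 508 = 0.43 / 508 = 0.0008465.
Darcy flux q = K · i = 12.30 × 0.0008465 = 0.01041 m/day.
Seepage velocity v = q / n_e = 0.01041 / 0.10 = 0.1041 m/day.

0.104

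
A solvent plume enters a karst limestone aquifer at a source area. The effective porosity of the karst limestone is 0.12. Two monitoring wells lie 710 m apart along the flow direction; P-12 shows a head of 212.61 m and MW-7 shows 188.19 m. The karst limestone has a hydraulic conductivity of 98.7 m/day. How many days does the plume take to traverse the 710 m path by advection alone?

25.1

Hydraulic gradient i = (212.61 − 188.19) / 710 = 24.42 / 710 = 0.03439.
Darcy flux q = K · i = 98.70 × 0.03439 = 3.395 m/day.
Seepage velocity v = q / n_e = 3.395 / 0.12 = 28.29 m/day.
Travel time t = L / v = 710 / 28.29 = 25.10 days.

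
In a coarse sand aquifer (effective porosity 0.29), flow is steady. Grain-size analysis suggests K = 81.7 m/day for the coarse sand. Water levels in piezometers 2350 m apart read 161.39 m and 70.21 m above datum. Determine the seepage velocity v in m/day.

10.9

Hydraulic gradient i = (161.39 − 70.21) / 2350 = 91.18 / 2350 = 0.03880.
Darcy flux q = K · i = 81.70 × 0.03880 = 3.170 m/day.
Seepage velocity v = q / n_e = 3.170 / 0.29 = 10.93 m/day.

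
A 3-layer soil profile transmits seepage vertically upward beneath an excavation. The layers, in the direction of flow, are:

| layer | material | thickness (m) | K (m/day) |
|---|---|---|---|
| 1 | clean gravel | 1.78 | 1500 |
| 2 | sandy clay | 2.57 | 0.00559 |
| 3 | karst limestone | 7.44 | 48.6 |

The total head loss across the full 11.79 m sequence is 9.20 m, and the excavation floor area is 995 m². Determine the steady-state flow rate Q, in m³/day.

19.9

Flow is perpendicular to layering, so the layers act in series and the equivalent K is the thickness-weighted harmonic mean.
Total thickness L = 1.78 + 2.57 + 7.44 = 11.79 m.
Σ(b_i/K_i) = 1.78/1500 + 2.57/0.00559 + 7.44/48.6 = 459.9 d.
K_eq = L / Σ(b_i/K_i) = 11.79 / 459.9 = 0.02564 m/day.
Q = K_eq · A · (Δh/L) = 0.02564 × 995 × (9.20/11.79) = 19.90 m³/day.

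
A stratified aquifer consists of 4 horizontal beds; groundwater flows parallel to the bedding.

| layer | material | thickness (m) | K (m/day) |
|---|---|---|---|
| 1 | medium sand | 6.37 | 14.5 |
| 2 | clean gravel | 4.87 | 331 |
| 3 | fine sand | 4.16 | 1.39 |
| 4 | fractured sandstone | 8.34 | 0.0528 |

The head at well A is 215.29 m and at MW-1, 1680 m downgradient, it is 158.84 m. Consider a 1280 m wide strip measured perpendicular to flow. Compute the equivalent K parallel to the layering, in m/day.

Flow is parallel to layering, so each bed carries its own Darcy discharge and the transmissivities add.
Σ(K_i·b_i) = 14.5×6.37 + 331×4.87 + 1.39×4.16 + 0.0528×8.34 = 1711 m²/day.
Total thickness b = 23.74 m, so K_eq = Σ(K_i·b_i)/b = 72.05 m/day.

72.1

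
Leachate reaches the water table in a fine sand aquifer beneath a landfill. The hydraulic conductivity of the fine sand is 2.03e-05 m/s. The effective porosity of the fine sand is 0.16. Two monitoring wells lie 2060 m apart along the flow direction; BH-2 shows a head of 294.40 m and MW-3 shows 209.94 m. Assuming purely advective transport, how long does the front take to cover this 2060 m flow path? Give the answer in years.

12.5

Convert K: 2.03e-05 m/s × 86400 = 1.754 m/day.
Hydraulic gradient i = (294.40 − 209.94) / 2060 = 84.46 / 2060 = 0.04100.
Darcy flux q = K · i = 1.754 × 0.04100 = 0.07191 m/day.
Seepage velocity v = q / n_e = 0.07191 / 0.16 = 0.4494 m/day.
Travel time t = L / v = 2060 / 0.4494 = 4583 days = 12.55 years.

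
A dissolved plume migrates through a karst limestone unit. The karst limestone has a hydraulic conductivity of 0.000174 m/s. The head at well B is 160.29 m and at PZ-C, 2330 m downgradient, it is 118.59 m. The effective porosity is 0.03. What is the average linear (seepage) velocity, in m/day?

8.97

Convert K: 0.000174 m/s × 86400 = 15.03 m/day.
Hydraulic gradient i = (160.29 − 118.59) / 2330 = 41.7 / 2330 = 0.01790.
Darcy flux q = K · i = 15.03 × 0.01790 = 0.2691 m/day.
Seepage velocity v = q / n_e = 0.2691 / 0.03 = 8.969 m/day.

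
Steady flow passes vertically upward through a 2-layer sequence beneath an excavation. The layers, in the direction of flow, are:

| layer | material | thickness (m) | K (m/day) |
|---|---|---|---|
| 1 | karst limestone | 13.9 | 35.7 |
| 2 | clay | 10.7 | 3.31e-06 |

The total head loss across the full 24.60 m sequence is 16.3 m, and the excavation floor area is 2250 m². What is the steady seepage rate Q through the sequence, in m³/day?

Flow is perpendicular to layering, so the layers act in series and the equivalent K is the thickness-weighted harmonic mean.
Total thickness L = 13.9 + 10.7 = 24.60 m.
Σ(b_i/K_i) = 13.9/35.7 + 10.7/3.31e-06 = 3.233e+06 d.
K_eq = L / Σ(b_i/K_i) = 24.60 / 3.233e+06 = 7.610e-06 m/day.
Q = K_eq · A · (Δh/L) = 7.610e-06 × 2250 × (16.3/24.60) = 0.01135 m³/day.

0.0113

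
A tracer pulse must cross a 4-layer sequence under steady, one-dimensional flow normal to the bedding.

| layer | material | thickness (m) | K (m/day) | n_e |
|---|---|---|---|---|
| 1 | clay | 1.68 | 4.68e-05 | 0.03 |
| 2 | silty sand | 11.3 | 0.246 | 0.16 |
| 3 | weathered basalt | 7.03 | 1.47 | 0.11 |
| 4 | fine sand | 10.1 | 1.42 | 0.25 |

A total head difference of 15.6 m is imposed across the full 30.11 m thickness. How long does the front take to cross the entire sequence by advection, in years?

With flow normal to the layers, continuity requires the same specific discharge q through every layer.
Σ(b_i/K_i) = 1.68/4.68e-05 + 11.3/0.246 + 7.03/1.47 + 10.1/1.42 = 35955 d.
q = Δh / Σ(b_i/K_i) = 15.6 / 35955 = 0.0004339 m/day.
In each layer the seepage velocity is v_i = q/n_i, so the layer transit time is t_i = b_i·n_i / q:
  layer 1 (clay): t_1 = 1.68 × 0.03 / 0.0004339 = 116.2 d
  layer 2 (silty sand): t_2 = 11.3 × 0.16 / 0.0004339 = 4167 d
  layer 3 (weathered basalt): t_3 = 7.03 × 0.11 / 0.0004339 = 1782 d
  layer 4 (fine sand): t_4 = 10.1 × 0.25 / 0.0004339 = 5820 d
Total t = Σ t_i = 11885 days = 32.54 years.

32.5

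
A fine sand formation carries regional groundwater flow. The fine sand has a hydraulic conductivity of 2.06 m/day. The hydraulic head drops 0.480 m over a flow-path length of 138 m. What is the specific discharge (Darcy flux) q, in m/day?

0.00717

Hydraulic gradient i = Δh / L = 0.480 / 138 = 0.003478.
Specific discharge q = K · i = 2.060 × 0.003478 = 0.007165 m/day.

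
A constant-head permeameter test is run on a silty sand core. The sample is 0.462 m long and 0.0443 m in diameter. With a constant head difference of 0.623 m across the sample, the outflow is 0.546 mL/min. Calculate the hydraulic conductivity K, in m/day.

Cross-sectional area A = π·(d/2)² = π × (0.0443/2)² = 0.001541 m².
Convert discharge: 0.546 mL/min = 9.100e-09 m³/s.
Darcy's law rearranged: K = Q·L / (A·Δh) = 9.100e-09 × 0.462 / (0.001541 × 0.623) = 4.378e-06 m/s = 0.3783 m/day.

0.378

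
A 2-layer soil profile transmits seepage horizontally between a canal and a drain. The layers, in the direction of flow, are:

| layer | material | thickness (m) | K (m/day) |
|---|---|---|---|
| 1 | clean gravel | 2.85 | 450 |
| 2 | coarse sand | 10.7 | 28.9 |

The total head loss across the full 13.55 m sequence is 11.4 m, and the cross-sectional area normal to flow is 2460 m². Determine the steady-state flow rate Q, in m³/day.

74500

Flow is perpendicular to layering, so the layers act in series and the equivalent K is the thickness-weighted harmonic mean.
Total thickness L = 2.85 + 10.7 = 13.55 m.
Σ(b_i/K_i) = 2.85/450 + 10.7/28.9 = 0.3766 d.
K_eq = L / Σ(b_i/K_i) = 13.55 / 0.3766 = 35.98 m/day.
Q = K_eq · A · (Δh/L) = 35.98 × 2460 × (11.4/13.55) = 74471 m³/day.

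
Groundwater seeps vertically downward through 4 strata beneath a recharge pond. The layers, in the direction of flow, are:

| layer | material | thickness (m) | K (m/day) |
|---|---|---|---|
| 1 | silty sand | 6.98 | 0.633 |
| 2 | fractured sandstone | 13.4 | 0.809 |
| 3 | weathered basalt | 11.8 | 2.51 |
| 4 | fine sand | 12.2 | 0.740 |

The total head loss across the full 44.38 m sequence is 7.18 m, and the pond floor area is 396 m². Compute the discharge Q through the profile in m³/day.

Flow is perpendicular to layering, so the layers act in series and the equivalent K is the thickness-weighted harmonic mean.
Total thickness L = 6.98 + 13.4 + 11.8 + 12.2 = 44.38 m.
Σ(b_i/K_i) = 6.98/0.633 + 13.4/0.809 + 11.8/2.51 + 12.2/0.740 = 48.78 d.
K_eq = L / Σ(b_i/K_i) = 44.38 / 48.78 = 0.9098 m/day.
Q = K_eq · A · (Δh/L) = 0.9098 × 396 × (7.18/44.38) = 58.29 m³/day.

58.3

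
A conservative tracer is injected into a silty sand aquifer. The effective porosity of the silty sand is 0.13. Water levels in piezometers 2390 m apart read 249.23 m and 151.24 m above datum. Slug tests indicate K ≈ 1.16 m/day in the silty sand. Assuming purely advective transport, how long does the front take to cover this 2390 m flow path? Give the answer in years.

Hydraulic gradient i = (249.23 − 151.24) / 2390 = 97.99 / 2390 = 0.04100.
Darcy flux q = K · i = 1.160 × 0.04100 = 0.04756 m/day.
Seepage velocity v = q / n_e = 0.04756 / 0.13 = 0.3658 m/day.
Travel time t = L / v = 2390 / 0.3658 = 6533 days = 17.89 years.

17.9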